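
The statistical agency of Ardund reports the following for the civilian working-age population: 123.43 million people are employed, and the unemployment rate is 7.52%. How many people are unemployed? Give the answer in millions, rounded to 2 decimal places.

Let U be the number unemployed. The labor force is E + U, and U/(E+U) = 0.0752.
So U = 0.0752 × 123.43 / (1 − 0.0752) = 9.2819 / 0.9248 ≈ 10.04 million.

About 10.04 million are unemployed.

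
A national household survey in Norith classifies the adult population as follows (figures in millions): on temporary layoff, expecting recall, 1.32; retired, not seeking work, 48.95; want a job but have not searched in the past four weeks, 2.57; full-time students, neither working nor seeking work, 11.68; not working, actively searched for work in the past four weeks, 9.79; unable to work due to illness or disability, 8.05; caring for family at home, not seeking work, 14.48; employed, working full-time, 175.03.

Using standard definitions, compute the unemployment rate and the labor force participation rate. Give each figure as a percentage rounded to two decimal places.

Employed = 175.03 million.
Unemployed = 1.32 + 9.79 = 11.11 million (jobless and actively searching, or on temporary layoff).
Labor force = 175.03 + 11.11 = 186.14 million.
Not in labor force = 48.95 + 2.57 + 11.68 + 8.05 + 14.48 = 85.73 million (those not working and not actively searching are outside the labor force — including those who want a job but have given up searching).
Civilian working-age population = 186.14 + 85.73 = 271.87 million.
Unemployment rate = 11.11 / 186.14 = 5.97%.
Labor force participation rate = 186.14 / 271.87 = 68.47%.

Unemployment rate ≈ 5.97%; labor force participation rate ≈ 68.47%.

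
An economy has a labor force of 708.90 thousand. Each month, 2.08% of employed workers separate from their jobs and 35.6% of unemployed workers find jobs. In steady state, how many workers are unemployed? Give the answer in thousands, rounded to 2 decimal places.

About 39.13 thousand are unemployed in steady state.

Steady-state unemployment rate u* = s/(s+f) = 2.08/(2.08+35.6) = 0.055202.
Unemployed = u* × labor force = 0.055202 × 708.90 ≈ 39.13 thousand.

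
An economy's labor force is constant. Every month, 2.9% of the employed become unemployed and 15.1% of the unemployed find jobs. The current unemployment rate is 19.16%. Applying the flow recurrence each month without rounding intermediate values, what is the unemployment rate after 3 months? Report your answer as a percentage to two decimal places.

Unemployment rate after three months ≈ 17.79%.

With a fixed labor force, u_{t+1} = u_t + s·(1−u_t) − f·u_t = u_t·(1−s−f) + s.
Here 1−s−f = 0.820 and s = 0.029.
u_1 = 0.191600 × 0.820 + 0.029 = 0.186112.
u_2 = 0.186112 × 0.820 + 0.029 = 0.181612.
u_3 = 0.181612 × 0.820 + 0.029 = 0.177922.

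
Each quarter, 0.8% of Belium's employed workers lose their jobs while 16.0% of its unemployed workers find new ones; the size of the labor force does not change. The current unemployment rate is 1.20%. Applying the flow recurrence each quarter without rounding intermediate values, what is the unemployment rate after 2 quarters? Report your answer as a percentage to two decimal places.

Unemployment rate after two quarters ≈ 2.30%.

With a fixed labor force, u_{t+1} = u_t + s·(1−u_t) − f·u_t = u_t·(1−s−f) + s.
Here 1−s−f = 0.832 and s = 0.008.
u_1 = 0.012000 × 0.832 + 0.008 = 0.017984.
u_2 = 0.017984 × 0.832 + 0.008 = 0.022963.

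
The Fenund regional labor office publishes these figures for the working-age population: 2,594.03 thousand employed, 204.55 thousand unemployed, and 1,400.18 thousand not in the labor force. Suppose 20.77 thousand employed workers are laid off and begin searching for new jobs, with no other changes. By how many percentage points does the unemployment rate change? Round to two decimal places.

Initially, labor force = 2,594.03 + 204.55 = 2,798.58 thousand, so u = 204.55/2,798.58 = 7.31%.
After the change, employed falls and unemployed rises by 20.77; labor force unchanged → E = 2,573.26, U = 225.32, labor force = 2,798.58 thousand.
New unemployment rate = 225.32 / 2,798.58 = 8.05%.
Change = 8.05% − 7.31% = +0.74 percentage points.

The unemployment rate changes by +0.74 percentage points.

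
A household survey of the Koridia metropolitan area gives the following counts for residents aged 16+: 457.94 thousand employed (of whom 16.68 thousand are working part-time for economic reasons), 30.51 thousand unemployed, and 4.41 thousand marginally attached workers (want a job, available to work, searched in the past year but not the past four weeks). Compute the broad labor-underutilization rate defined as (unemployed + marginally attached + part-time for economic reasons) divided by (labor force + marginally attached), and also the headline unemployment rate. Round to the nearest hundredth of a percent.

Broad underutilization rate ≈ 10.47%; headline unemployment rate ≈ 6.25%.

Labor force = 457.94 + 30.51 = 488.45 thousand.
Numerator = 30.51 + 4.41 + 16.68 = 51.60 thousand.
Denominator = 488.45 + 4.41 = 492.86 thousand.
Broad rate = 51.60 / 492.86 = 10.47%.
Headline unemployment rate = 30.51 / 488.45 = 6.25%.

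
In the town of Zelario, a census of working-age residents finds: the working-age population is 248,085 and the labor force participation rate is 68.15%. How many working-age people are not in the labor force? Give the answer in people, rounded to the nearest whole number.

Share not in the labor force = 1 − 0.6815 = 0.3185.
Not in labor force = 0.3185 × 248,085 ≈ 79,015.

About 79,015 are not in the labor force.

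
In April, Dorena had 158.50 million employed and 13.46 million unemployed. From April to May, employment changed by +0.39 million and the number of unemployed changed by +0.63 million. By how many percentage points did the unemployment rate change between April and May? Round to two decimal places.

The unemployment rate changed by +0.32 percentage points.

April: labor force = 158.50 + 13.46 = 171.96; u = 13.46/171.96 = 7.83%.
May: labor force = 158.89 + 14.09 = 172.98; u = 14.09/172.98 = 8.15%.
Change = 8.15% − 7.83% = +0.32 pp.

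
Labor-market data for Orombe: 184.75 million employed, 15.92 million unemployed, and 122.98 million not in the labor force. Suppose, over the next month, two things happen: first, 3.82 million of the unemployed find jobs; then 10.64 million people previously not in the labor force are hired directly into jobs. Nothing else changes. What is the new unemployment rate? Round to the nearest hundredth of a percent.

Initially, labor force = 184.75 + 15.92 = 200.67 million, so u = 15.92/200.67 = 7.93%.
After the first change, unemployed falls and employed rises by 3.82; labor force unchanged → E = 188.57, U = 12.10, labor force = 200.67 million.
After the second change, employed and labor force both rise by 10.64; unemployed unchanged → E = 199.21, U = 12.10, labor force = 211.31 million.
New unemployment rate = 12.10 / 211.31 = 5.73%.

New unemployment rate ≈ 5.73%.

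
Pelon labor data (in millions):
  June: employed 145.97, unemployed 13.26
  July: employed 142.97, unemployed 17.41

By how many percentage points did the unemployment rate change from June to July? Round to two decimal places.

June: labor force = 145.97 + 13.26 = 159.23; u = 13.26/159.23 = 8.33%.
July: labor force = 142.97 + 17.41 = 160.38; u = 17.41/160.38 = 10.86%.
Change = 10.86% − 8.33% = +2.53 pp.

The unemployment rate changed by +2.53 percentage points.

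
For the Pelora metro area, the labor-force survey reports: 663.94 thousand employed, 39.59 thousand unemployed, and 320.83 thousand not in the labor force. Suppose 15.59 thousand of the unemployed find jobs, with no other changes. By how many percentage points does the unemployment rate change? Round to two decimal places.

Initially, labor force = 663.94 + 39.59 = 703.53 thousand, so u = 39.59/703.53 = 5.63%.
After the change, unemployed falls and employed rises by 15.59; labor force unchanged → E = 679.53, U = 24.00, labor force = 703.53 thousand.
New unemployment rate = 24.00 / 703.53 = 3.41%.
Change = 3.41% − 5.63% = −2.22 percentage points.

The unemployment rate changes by −2.22 percentage points.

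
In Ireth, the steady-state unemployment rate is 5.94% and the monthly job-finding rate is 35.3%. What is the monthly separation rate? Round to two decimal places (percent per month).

Separation rate ≈ 2.23% per month.

From u* = s/(s+f): s = u·f/(1−u).
s = 0.0594 × 35.3 / (1 − 0.0594) = 2.0968 / 0.9406 ≈ 2.23% per month.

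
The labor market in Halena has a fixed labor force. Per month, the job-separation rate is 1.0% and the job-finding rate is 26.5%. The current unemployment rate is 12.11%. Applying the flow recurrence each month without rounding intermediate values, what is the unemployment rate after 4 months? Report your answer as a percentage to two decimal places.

Unemployment rate after four months ≈ 5.98%.

With a fixed labor force, u_{t+1} = u_t + s·(1−u_t) − f·u_t = u_t·(1−s−f) + s.
Here 1−s−f = 0.725 and s = 0.010.
u_1 = 0.121100 × 0.725 + 0.010 = 0.097797.
u_2 = 0.097797 × 0.725 + 0.010 = 0.080903.
u_3 = 0.080903 × 0.725 + 0.010 = 0.068655.
u_4 = 0.068655 × 0.725 + 0.010 = 0.059775.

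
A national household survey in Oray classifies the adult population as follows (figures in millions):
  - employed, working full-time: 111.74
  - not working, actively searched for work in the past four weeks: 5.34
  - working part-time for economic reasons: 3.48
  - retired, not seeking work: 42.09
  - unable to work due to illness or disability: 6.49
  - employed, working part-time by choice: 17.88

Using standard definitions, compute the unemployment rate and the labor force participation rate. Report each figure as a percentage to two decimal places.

Unemployment rate ≈ 3.86%; labor force participation rate ≈ 74.02%.

Employed = 111.74 + 3.48 + 17.88 = 133.10 million (anyone who worked, including part-time for economic reasons, counts as employed).
Unemployed = 5.34 million.
Labor force = 133.10 + 5.34 = 138.44 million.
Not in labor force = 42.09 + 6.49 = 48.58 million (those not working and not actively searching are outside the labor force).
Civilian working-age population = 138.44 + 48.58 = 187.02 million.
Unemployment rate = 5.34 / 138.44 = 3.86%.
Labor force participation rate = 138.44 / 187.02 = 74.02%.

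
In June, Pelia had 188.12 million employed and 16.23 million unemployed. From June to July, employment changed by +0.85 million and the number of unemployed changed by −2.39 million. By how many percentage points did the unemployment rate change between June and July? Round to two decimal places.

June: labor force = 188.12 + 16.23 = 204.35; u = 16.23/204.35 = 7.94%.
July: labor force = 188.97 + 13.84 = 202.81; u = 13.84/202.81 = 6.82%.
Change = 6.82% − 7.94% = −1.12 pp.

The unemployment rate changed by −1.12 percentage points.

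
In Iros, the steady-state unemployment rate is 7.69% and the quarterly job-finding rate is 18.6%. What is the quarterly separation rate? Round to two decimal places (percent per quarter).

Separation rate ≈ 1.55% per quarter.

From u* = s/(s+f): s = u·f/(1−u).
s = 0.0769 × 18.6 / (1 − 0.0769) = 1.4303 / 0.9231 ≈ 1.55% per quarter.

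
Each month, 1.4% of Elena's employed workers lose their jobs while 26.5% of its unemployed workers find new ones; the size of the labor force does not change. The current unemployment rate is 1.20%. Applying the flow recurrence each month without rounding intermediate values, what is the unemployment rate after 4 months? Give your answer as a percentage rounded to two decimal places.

Unemployment rate after four months ≈ 3.99%.

With a fixed labor force, u_{t+1} = u_t + s·(1−u_t) − f·u_t = u_t·(1−s−f) + s.
Here 1−s−f = 0.721 and s = 0.014.
u_1 = 0.012000 × 0.721 + 0.014 = 0.022652.
u_2 = 0.022652 × 0.721 + 0.014 = 0.030332.
u_3 = 0.030332 × 0.721 + 0.014 = 0.035869.
u_4 = 0.035869 × 0.721 + 0.014 = 0.039862.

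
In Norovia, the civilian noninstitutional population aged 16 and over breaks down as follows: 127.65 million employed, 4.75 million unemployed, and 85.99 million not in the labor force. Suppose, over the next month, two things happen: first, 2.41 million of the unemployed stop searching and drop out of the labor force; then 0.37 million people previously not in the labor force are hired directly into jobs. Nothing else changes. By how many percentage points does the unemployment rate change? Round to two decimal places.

Initially, labor force = 127.65 + 4.75 = 132.40 million, so u = 4.75/132.40 = 3.59%.
After the first change, unemployed and labor force both fall by 2.41 → E = 127.65, U = 2.34, labor force = 129.99 million.
After the second change, employed and labor force both rise by 0.37; unemployed unchanged → E = 128.02, U = 2.34, labor force = 130.36 million.
New unemployment rate = 2.34 / 130.36 = 1.80%.
Change = 1.80% − 3.59% = −1.79 percentage points.

The unemployment rate changes by −1.79 percentage points.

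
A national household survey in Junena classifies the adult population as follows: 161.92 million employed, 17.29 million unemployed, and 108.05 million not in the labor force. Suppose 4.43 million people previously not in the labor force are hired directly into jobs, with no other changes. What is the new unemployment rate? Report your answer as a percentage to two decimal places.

New unemployment rate ≈ 9.42%.

Initially, labor force = 161.92 + 17.29 = 179.21 million, so u = 17.29/179.21 = 9.65%.
After the change, employed and labor force both rise by 4.43; unemployed unchanged → E = 166.35, U = 17.29, labor force = 183.64 million.
New unemployment rate = 17.29 / 183.64 = 9.42%.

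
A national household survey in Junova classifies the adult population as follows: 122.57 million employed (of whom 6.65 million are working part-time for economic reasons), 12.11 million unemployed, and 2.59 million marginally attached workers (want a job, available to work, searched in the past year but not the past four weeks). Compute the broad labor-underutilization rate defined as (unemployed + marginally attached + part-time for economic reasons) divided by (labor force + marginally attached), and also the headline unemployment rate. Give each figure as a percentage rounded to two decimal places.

Labor force = 122.57 + 12.11 = 134.68 million.
Numerator = 12.11 + 2.59 + 6.65 = 21.35 million.
Denominator = 134.68 + 2.59 = 137.27 million.
Broad rate = 21.35 / 137.27 = 15.55%.
Headline unemployment rate = 12.11 / 134.68 = 8.99%.

Broad underutilization rate ≈ 15.55%; headline unemployment rate ≈ 8.99%.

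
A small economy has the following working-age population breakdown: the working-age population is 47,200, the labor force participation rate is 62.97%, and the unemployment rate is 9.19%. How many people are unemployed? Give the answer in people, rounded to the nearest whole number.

About 2,731 are unemployed.

Labor force = 0.6297 × 47,200 = 29,722.
Unemployed = 0.0919 × 29,722 ≈ 2,731.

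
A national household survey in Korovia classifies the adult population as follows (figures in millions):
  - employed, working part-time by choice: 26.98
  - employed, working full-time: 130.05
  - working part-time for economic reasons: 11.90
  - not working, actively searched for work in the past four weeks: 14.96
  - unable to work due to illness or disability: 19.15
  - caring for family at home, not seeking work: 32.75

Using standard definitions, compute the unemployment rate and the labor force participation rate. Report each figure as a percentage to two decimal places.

Unemployment rate ≈ 8.14%; labor force participation rate ≈ 77.99%.

Employed = 26.98 + 130.05 + 11.90 = 168.93 million (anyone who worked, including part-time for economic reasons, counts as employed).
Unemployed = 14.96 million.
Labor force = 168.93 + 14.96 = 183.89 million.
Not in labor force = 19.15 + 32.75 = 51.90 million (those not working and not actively searching are outside the labor force).
Civilian working-age population = 183.89 + 51.90 = 235.79 million.
Unemployment rate = 14.96 / 183.89 = 8.14%.
Labor force participation rate = 183.89 / 235.79 = 77.99%.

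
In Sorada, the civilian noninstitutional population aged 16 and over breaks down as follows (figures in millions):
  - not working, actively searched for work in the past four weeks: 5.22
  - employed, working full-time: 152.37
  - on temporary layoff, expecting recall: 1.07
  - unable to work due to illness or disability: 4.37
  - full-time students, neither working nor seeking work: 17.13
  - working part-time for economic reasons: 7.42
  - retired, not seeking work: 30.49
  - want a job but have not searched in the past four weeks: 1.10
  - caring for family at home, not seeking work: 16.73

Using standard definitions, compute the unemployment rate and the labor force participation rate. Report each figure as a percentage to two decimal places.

Unemployment rate ≈ 3.79%; labor force participation rate ≈ 70.40%.

Employed = 152.37 + 7.42 = 159.79 million (anyone who worked, including part-time for economic reasons, counts as employed).
Unemployed = 5.22 + 1.07 = 6.29 million (jobless and actively searching, or on temporary layoff).
Labor force = 159.79 + 6.29 = 166.08 million.
Not in labor force = 4.37 + 17.13 + 30.49 + 1.10 + 16.73 = 69.82 million (those not working and not actively searching are outside the labor force — including those who want a job but have given up searching).
Civilian working-age population = 166.08 + 69.82 = 235.90 million.
Unemployment rate = 6.29 / 166.08 = 3.79%.
Labor force participation rate = 166.08 / 235.90 = 70.40%.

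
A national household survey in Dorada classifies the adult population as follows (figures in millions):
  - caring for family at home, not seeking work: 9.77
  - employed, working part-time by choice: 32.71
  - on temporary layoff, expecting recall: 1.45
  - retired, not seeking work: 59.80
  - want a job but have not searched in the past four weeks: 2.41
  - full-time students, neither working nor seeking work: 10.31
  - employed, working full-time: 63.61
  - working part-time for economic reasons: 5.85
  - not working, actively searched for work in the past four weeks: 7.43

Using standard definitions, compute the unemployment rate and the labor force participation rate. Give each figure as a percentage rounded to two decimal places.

Unemployment rate ≈ 8.00%; labor force participation rate ≈ 57.44%.

Employed = 32.71 + 63.61 + 5.85 = 102.17 million (anyone who worked, including part-time for economic reasons, counts as employed).
Unemployed = 1.45 + 7.43 = 8.88 million (jobless and actively searching, or on temporary layoff).
Labor force = 102.17 + 8.88 = 111.05 million.
Not in labor force = 9.77 + 59.80 + 2.41 + 10.31 = 82.29 million (those not working and not actively searching are outside the labor force — including those who want a job but have given up searching).
Civilian working-age population = 111.05 + 82.29 = 193.34 million.
Unemployment rate = 8.88 / 111.05 = 8.00%.
Labor force participation rate = 111.05 / 193.34 = 57.44%.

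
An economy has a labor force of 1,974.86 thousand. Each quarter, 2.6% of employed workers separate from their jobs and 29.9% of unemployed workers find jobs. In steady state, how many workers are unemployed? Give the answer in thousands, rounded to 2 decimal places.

About 157.99 thousand are unemployed in steady state.

Steady-state unemployment rate u* = s/(s+f) = 2.6/(2.6+29.9) = 0.080000.
Unemployed = u* × labor force = 0.080000 × 1,974.86 ≈ 157.99 thousand.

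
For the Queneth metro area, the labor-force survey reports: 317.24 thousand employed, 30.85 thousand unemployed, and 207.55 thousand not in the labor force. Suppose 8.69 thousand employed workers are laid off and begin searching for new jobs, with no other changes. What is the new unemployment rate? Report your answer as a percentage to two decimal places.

New unemployment rate ≈ 11.36%.

Initially, labor force = 317.24 + 30.85 = 348.09 thousand, so u = 30.85/348.09 = 8.86%.
After the change, employed falls and unemployed rises by 8.69; labor force unchanged → E = 308.55, U = 39.54, labor force = 348.09 thousand.
New unemployment rate = 39.54 / 348.09 = 11.36%.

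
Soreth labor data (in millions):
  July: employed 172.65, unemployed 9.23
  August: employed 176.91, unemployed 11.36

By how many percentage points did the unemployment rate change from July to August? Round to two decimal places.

July: labor force = 172.65 + 9.23 = 181.88; u = 9.23/181.88 = 5.07%.
August: labor force = 176.91 + 11.36 = 188.27; u = 11.36/188.27 = 6.03%.
Change = 6.03% − 5.07% = +0.96 pp.

The unemployment rate changed by +0.96 percentage points.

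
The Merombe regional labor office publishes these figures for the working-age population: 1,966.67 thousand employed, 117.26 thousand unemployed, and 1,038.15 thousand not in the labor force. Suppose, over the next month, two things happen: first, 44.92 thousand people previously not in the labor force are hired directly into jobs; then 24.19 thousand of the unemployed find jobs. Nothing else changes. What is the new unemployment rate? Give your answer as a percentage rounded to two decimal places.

Initially, labor force = 1,966.67 + 117.26 = 2,083.93 thousand, so u = 117.26/2,083.93 = 5.63%.
After the first change, employed and labor force both rise by 44.92; unemployed unchanged → E = 2,011.59, U = 117.26, labor force = 2,128.85 thousand.
After the second change, unemployed falls and employed rises by 24.19; labor force unchanged → E = 2,035.78, U = 93.07, labor force = 2,128.85 thousand.
New unemployment rate = 93.07 / 2,128.85 = 4.37%.

New unemployment rate ≈ 4.37%.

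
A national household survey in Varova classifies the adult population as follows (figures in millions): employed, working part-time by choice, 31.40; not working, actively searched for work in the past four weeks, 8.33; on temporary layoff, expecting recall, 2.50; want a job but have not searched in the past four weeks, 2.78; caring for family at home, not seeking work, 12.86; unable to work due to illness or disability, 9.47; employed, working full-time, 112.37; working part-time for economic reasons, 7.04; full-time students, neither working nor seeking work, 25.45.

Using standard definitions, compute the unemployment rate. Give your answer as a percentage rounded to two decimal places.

Unemployment rate ≈ 6.70%.

Employed = 31.40 + 112.37 + 7.04 = 150.81 million (anyone who worked, including part-time for economic reasons, counts as employed).
Unemployed = 8.33 + 2.50 = 10.83 million (jobless and actively searching, or on temporary layoff).
Labor force = 150.81 + 10.83 = 161.64 million.
Unemployment rate = 10.83 / 161.64 = 6.70%.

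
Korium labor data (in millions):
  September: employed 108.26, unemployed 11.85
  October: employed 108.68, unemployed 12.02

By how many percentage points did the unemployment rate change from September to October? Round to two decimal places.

The unemployment rate changed by +0.09 percentage points.

September: labor force = 108.26 + 11.85 = 120.11; u = 11.85/120.11 = 9.87%.
October: labor force = 108.68 + 12.02 = 120.70; u = 12.02/120.70 = 9.96%.
Change = 9.96% − 9.87% = +0.09 pp.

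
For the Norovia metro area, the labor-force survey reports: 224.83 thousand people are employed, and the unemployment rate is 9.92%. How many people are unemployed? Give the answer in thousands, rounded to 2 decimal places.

About 24.76 thousand are unemployed.

Let U be the number unemployed. The labor force is E + U, and U/(E+U) = 0.0992.
So U = 0.0992 × 224.83 / (1 − 0.0992) = 22.3031 / 0.9008 ≈ 24.76 thousand.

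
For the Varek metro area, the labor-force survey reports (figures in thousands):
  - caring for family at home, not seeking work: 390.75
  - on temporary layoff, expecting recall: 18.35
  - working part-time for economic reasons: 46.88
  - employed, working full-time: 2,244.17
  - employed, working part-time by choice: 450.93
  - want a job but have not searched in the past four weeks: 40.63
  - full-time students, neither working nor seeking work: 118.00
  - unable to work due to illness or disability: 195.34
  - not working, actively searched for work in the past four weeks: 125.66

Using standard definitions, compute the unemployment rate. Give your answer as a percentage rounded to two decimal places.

Unemployment rate ≈ 4.99%.

Employed = 46.88 + 2,244.17 + 450.93 = 2,741.98 thousand (anyone who worked, including part-time for economic reasons, counts as employed).
Unemployed = 18.35 + 125.66 = 144.01 thousand (jobless and actively searching, or on temporary layoff).
Labor force = 2,741.98 + 144.01 = 2,885.99 thousand.
Unemployment rate = 144.01 / 2,885.99 = 4.99%.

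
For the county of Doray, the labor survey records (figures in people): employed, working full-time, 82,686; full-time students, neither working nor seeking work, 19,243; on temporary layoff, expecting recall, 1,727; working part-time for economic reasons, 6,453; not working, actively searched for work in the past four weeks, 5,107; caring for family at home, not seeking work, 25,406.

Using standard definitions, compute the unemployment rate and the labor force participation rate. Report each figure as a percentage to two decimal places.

Unemployment rate ≈ 7.12%; labor force participation rate ≈ 68.25%.

Employed = 82,686 + 6,453 = 89,139 (anyone who worked, including part-time for economic reasons, counts as employed).
Unemployed = 1,727 + 5,107 = 6,834 (jobless and actively searching, or on temporary layoff).
Labor force = 89,139 + 6,834 = 95,973.
Not in labor force = 19,243 + 25,406 = 44,649 (those not working and not actively searching are outside the labor force).
Civilian working-age population = 95,973 + 44,649 = 140,622.
Unemployment rate = 6,834 / 95,973 = 7.12%.
Labor force participation rate = 95,973 / 140,622 = 68.25%.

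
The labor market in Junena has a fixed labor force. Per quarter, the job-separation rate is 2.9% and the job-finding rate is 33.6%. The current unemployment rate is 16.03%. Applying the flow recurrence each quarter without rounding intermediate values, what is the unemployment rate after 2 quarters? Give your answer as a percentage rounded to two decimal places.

Unemployment rate after two quarters ≈ 11.21%.

With a fixed labor force, u_{t+1} = u_t + s·(1−u_t) − f·u_t = u_t·(1−s−f) + s.
Here 1−s−f = 0.635 and s = 0.029.
u_1 = 0.160300 × 0.635 + 0.029 = 0.130791.
u_2 = 0.130791 × 0.635 + 0.029 = 0.112052.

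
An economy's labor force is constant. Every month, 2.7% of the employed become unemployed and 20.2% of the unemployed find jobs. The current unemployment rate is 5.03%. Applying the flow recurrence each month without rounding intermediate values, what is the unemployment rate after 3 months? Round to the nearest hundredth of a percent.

With a fixed labor force, u_{t+1} = u_t + s·(1−u_t) − f·u_t = u_t·(1−s−f) + s.
Here 1−s−f = 0.771 and s = 0.027.
u_1 = 0.050300 × 0.771 + 0.027 = 0.065781.
u_2 = 0.065781 × 0.771 + 0.027 = 0.077717.
u_3 = 0.077717 × 0.771 + 0.027 = 0.086920.

Unemployment rate after three months ≈ 8.69%.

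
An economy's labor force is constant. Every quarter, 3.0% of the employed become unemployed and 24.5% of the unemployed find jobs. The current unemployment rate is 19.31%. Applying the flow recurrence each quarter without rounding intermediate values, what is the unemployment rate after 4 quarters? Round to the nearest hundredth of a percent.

With a fixed labor force, u_{t+1} = u_t + s·(1−u_t) − f·u_t = u_t·(1−s−f) + s.
Here 1−s−f = 0.725 and s = 0.030.
u_1 = 0.193100 × 0.725 + 0.030 = 0.169997.
u_2 = 0.169997 × 0.725 + 0.030 = 0.153248.
u_3 = 0.153248 × 0.725 + 0.030 = 0.141105.
u_4 = 0.141105 × 0.725 + 0.030 = 0.132301.

Unemployment rate after four quarters ≈ 13.23%.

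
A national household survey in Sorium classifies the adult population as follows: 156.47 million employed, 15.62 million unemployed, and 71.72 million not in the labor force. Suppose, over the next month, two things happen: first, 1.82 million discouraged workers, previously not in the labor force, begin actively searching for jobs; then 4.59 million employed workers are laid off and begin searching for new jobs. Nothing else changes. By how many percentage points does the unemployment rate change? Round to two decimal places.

The unemployment rate changes by +3.59 percentage points.

Initially, labor force = 156.47 + 15.62 = 172.09 million, so u = 15.62/172.09 = 9.08%.
After the first change, unemployed and labor force both rise by 1.82 → E = 156.47, U = 17.44, labor force = 173.91 million.
After the second change, employed falls and unemployed rises by 4.59; labor force unchanged → E = 151.88, U = 22.03, labor force = 173.91 million.
New unemployment rate = 22.03 / 173.91 = 12.67%.
Change = 12.67% − 9.08% = +3.59 percentage points.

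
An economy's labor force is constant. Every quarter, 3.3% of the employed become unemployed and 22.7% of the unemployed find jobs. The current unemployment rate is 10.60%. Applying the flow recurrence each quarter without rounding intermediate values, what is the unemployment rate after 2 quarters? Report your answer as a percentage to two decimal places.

With a fixed labor force, u_{t+1} = u_t + s·(1−u_t) − f·u_t = u_t·(1−s−f) + s.
Here 1−s−f = 0.740 and s = 0.033.
u_1 = 0.106000 × 0.740 + 0.033 = 0.111440.
u_2 = 0.111440 × 0.740 + 0.033 = 0.115466.

Unemployment rate after two quarters ≈ 11.55%.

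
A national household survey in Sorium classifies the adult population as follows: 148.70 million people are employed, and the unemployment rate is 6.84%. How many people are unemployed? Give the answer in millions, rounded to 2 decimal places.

About 10.92 million are unemployed.

Let U be the number unemployed. The labor force is E + U, and U/(E+U) = 0.0684.
So U = 0.0684 × 148.70 / (1 − 0.0684) = 10.1711 / 0.9316 ≈ 10.92 million.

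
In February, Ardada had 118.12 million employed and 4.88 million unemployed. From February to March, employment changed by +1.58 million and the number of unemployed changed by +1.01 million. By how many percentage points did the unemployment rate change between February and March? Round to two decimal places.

The unemployment rate changed by +0.72 percentage points.

February: labor force = 118.12 + 4.88 = 123.00; u = 4.88/123.00 = 3.97%.
March: labor force = 119.70 + 5.89 = 125.59; u = 5.89/125.59 = 4.69%.
Change = 4.69% − 3.97% = +0.72 pp.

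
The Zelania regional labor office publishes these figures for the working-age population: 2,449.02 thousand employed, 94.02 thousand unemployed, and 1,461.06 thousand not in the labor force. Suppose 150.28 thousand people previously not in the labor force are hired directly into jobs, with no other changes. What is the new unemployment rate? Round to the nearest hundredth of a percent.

Initially, labor force = 2,449.02 + 94.02 = 2,543.04 thousand, so u = 94.02/2,543.04 = 3.70%.
After the change, employed and labor force both rise by 150.28; unemployed unchanged → E = 2,599.30, U = 94.02, labor force = 2,693.32 thousand.
New unemployment rate = 94.02 / 2,693.32 = 3.49%.

New unemployment rate ≈ 3.49%.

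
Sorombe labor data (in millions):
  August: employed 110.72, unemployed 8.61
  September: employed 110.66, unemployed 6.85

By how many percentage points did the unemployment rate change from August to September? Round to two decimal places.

The unemployment rate changed by −1.39 percentage points.

August: labor force = 110.72 + 8.61 = 119.33; u = 8.61/119.33 = 7.22%.
September: labor force = 110.66 + 6.85 = 117.51; u = 6.85/117.51 = 5.83%.
Change = 5.83% − 7.22% = −1.39 pp.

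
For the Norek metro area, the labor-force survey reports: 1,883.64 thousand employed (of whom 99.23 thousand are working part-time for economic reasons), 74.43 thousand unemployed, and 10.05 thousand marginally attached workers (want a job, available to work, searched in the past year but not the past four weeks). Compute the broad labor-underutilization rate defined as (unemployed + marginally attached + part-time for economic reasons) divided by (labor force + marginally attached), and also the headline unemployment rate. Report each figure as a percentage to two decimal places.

Labor force = 1,883.64 + 74.43 = 1,958.07 thousand.
Numerator = 74.43 + 10.05 + 99.23 = 183.71 thousand.
Denominator = 1,958.07 + 10.05 = 1,968.12 thousand.
Broad rate = 183.71 / 1,968.12 = 9.33%.
Headline unemployment rate = 74.43 / 1,958.07 = 3.80%.

Broad underutilization rate ≈ 9.33%; headline unemployment rate ≈ 3.80%.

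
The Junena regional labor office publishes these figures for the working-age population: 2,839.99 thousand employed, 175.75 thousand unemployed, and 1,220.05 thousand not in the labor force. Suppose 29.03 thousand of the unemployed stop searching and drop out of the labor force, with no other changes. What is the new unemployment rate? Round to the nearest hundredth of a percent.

Initially, labor force = 2,839.99 + 175.75 = 3,015.74 thousand, so u = 175.75/3,015.74 = 5.83%.
After the change, unemployed and labor force both fall by 29.03 → E = 2,839.99, U = 146.72, labor force = 2,986.71 thousand.
New unemployment rate = 146.72 / 2,986.71 = 4.91%.

New unemployment rate ≈ 4.91%.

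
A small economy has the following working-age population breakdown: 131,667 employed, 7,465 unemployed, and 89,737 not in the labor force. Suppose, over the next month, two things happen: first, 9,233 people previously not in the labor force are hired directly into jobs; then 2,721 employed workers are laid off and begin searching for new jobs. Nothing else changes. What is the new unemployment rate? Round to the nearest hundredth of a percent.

Initially, labor force = 131,667 + 7,465 = 139,132, so u = 7,465/139,132 = 5.37%.
After the first change, employed and labor force both rise by 9,233; unemployed unchanged → E = 140,900, U = 7,465, labor force = 148,365.
After the second change, employed falls and unemployed rises by 2,721; labor force unchanged → E = 138,179, U = 10,186, labor force = 148,365.
New unemployment rate = 10,186 / 148,365 = 6.87%.

New unemployment rate ≈ 6.87%.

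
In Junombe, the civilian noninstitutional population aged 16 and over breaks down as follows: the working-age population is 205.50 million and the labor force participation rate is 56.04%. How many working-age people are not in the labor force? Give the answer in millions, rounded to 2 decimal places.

About 90.34 million are not in the labor force.

Share not in the labor force = 1 − 0.5604 = 0.4396.
Not in labor force = 0.4396 × 205.50 ≈ 90.34 million.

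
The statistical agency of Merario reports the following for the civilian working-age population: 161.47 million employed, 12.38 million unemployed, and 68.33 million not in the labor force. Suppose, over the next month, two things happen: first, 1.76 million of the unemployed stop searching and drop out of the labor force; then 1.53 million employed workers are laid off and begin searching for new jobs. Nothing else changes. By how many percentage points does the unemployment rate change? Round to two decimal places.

Initially, labor force = 161.47 + 12.38 = 173.85 million, so u = 12.38/173.85 = 7.12%.
After the first change, unemployed and labor force both fall by 1.76 → E = 161.47, U = 10.62, labor force = 172.09 million.
After the second change, employed falls and unemployed rises by 1.53; labor force unchanged → E = 159.94, U = 12.15, labor force = 172.09 million.
New unemployment rate = 12.15 / 172.09 = 7.06%.
Change = 7.06% − 7.12% = −0.06 percentage points.

The unemployment rate changes by −0.06 percentage points.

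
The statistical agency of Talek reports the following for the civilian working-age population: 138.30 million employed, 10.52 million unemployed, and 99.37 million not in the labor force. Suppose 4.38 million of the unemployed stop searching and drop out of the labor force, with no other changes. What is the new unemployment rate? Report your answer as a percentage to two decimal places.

New unemployment rate ≈ 4.25%.

Initially, labor force = 138.30 + 10.52 = 148.82 million, so u = 10.52/148.82 = 7.07%.
After the change, unemployed and labor force both fall by 4.38 → E = 138.30, U = 6.14, labor force = 144.44 million.
New unemployment rate = 6.14 / 144.44 = 4.25%.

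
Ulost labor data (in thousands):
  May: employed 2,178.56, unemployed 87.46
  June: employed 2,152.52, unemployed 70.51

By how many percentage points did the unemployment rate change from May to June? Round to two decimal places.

The unemployment rate changed by −0.69 percentage points.

May: labor force = 2,178.56 + 87.46 = 2,266.02; u = 87.46/2,266.02 = 3.86%.
June: labor force = 2,152.52 + 70.51 = 2,223.03; u = 70.51/2,223.03 = 3.17%.
Change = 3.17% − 3.86% = −0.69 pp.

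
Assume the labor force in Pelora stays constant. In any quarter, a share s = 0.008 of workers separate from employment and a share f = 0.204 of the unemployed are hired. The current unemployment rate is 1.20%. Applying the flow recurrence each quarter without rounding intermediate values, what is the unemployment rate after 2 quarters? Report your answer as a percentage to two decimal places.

Unemployment rate after two quarters ≈ 2.18%.

With a fixed labor force, u_{t+1} = u_t + s·(1−u_t) − f·u_t = u_t·(1−s−f) + s.
Here 1−s−f = 0.788 and s = 0.008.
u_1 = 0.012000 × 0.788 + 0.008 = 0.017456.
u_2 = 0.017456 × 0.788 + 0.008 = 0.021755.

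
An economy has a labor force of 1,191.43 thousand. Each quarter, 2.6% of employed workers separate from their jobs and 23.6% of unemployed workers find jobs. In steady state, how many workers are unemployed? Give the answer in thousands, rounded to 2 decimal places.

About 118.23 thousand are unemployed in steady state.

Steady-state unemployment rate u* = s/(s+f) = 2.6/(2.6+23.6) = 0.099237.
Unemployed = u* × labor force = 0.099237 × 1,191.43 ≈ 118.23 thousand.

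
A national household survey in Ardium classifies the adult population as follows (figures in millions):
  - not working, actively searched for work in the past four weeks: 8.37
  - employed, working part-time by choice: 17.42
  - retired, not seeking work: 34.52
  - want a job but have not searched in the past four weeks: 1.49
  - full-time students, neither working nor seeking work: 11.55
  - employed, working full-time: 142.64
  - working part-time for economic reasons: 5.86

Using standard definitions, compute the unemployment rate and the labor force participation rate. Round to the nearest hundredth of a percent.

Employed = 17.42 + 142.64 + 5.86 = 165.92 million (anyone who worked, including part-time for economic reasons, counts as employed).
Unemployed = 8.37 million.
Labor force = 165.92 + 8.37 = 174.29 million.
Not in labor force = 34.52 + 1.49 + 11.55 = 47.56 million (those not working and not actively searching are outside the labor force — including those who want a job but have given up searching).
Civilian working-age population = 174.29 + 47.56 = 221.85 million.
Unemployment rate = 8.37 / 174.29 = 4.80%.
Labor force participation rate = 174.29 / 221.85 = 78.56%.

Unemployment rate ≈ 4.80%; labor force participation rate ≈ 78.56%.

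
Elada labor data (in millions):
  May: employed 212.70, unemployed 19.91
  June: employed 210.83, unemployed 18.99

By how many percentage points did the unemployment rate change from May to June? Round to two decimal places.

The unemployment rate changed by −0.30 percentage points.

May: labor force = 212.70 + 19.91 = 232.61; u = 19.91/232.61 = 8.56%.
June: labor force = 210.83 + 18.99 = 229.82; u = 18.99/229.82 = 8.26%.
Change = 8.26% − 8.56% = −0.30 pp.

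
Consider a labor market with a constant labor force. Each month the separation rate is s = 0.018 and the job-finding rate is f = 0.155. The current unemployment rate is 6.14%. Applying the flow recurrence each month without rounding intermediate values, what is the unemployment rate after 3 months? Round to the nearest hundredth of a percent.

Unemployment rate after three months ≈ 7.99%.

With a fixed labor force, u_{t+1} = u_t + s·(1−u_t) − f·u_t = u_t·(1−s−f) + s.
Here 1−s−f = 0.827 and s = 0.018.
u_1 = 0.061400 × 0.827 + 0.018 = 0.068778.
u_2 = 0.068778 × 0.827 + 0.018 = 0.074879.
u_3 = 0.074879 × 0.827 + 0.018 = 0.079925.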